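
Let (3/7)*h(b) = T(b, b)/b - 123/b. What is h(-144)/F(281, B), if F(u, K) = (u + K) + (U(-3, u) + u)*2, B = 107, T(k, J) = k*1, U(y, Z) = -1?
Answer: 623/136512 ≈ 0.0045637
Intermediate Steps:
T(k, J) = k
F(u, K) = -2 + K + 3*u (F(u, K) = (u + K) + (-1 + u)*2 = (K + u) + (-2 + 2*u) = -2 + K + 3*u)
h(b) = 7/3 - 287/b (h(b) = 7*(b/b - 123/b)/3 = 7*(1 - 123/b)/3 = 7/3 - 287/b)
h(-144)/F(281, B) = (7/3 - 287/(-144))/(-2 + 107 + 3*281) = (7/3 - 287*(-1/144))/(-2 + 107 + 843) = (7/3 + 287/144)/948 = (623/144)*(1/948) = 623/136512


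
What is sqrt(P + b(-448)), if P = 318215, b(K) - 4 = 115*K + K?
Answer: sqrt(266251) ≈ 516.00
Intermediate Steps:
b(K) = 4 + 116*K (b(K) = 4 + (115*K + K) = 4 + 116*K)
sqrt(P + b(-448)) = sqrt(318215 + (4 + 116*(-448))) = sqrt(318215 + (4 - 51968)) = sqrt(318215 - 51964) = sqrt(266251)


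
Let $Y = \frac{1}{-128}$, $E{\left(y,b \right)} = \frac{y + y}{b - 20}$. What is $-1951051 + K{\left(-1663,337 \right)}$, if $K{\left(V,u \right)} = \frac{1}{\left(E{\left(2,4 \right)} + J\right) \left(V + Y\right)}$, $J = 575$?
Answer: $- \frac{954798773093897}{489376635} \approx -1.9511 \cdot 10^{6}$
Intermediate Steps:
$E{\left(y,b \right)} = \frac{2 y}{-20 + b}$
$Y = - \frac{1}{128} \approx -0.0078125$
$K{\left(V,u \right)} = \frac{1}{- \frac{2299}{512} + \frac{2299 V}{4}}$ ($K{\left(V,u \right)} = \frac{1}{\left(2 \cdot 2 \frac{1}{-20 + 4} + 575\right) \left(V - \frac{1}{128}\right)} = \frac{1}{\left(2 \cdot 2 \frac{1}{-16} + 575\right) \left(- \frac{1}{128} + V\right)} = \frac{1}{\left(2 \cdot 2 \left(- \frac{1}{16}\right) + 575\right) \left(- \frac{1}{128} + V\right)} = \frac{1}{\left(- \frac{1}{4} + 575\right) \left(- \frac{1}{128} + V\right)} = \frac{1}{\frac{2299}{4} \left(- \frac{1}{128} + V\right)} = \frac{1}{- \frac{2299}{512} + \frac{2299 V}{4}}$)
$-1951051 + K{\left(-1663,337 \right)} = -1951051 + \frac{512}{2299 \left(-1 + 128 \left(-1663\right)\right)} = -1951051 + \frac{512}{2299 \left(-1 - 212864\right)} = -1951051 + \frac{512}{2299 \left(-212865\right)} = -1951051 + \frac{512}{2299} \left(- \frac{1}{212865}\right) = -1951051 - \frac{512}{489376635} = - \frac{954798773093897}{489376635}$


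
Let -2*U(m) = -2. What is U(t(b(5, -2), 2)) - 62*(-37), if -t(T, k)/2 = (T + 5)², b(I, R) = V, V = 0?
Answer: 2295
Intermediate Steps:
b(I, R) = 0
t(T, k) = -2*(5 + T)² (t(T, k) = -2*(T + 5)² = -2*(5 + T)²)
U(m) = 1 (U(m) = -½*(-2) = 1)
U(t(b(5, -2), 2)) - 62*(-37) = 1 - 62*(-37) = 1 + 2294 = 2295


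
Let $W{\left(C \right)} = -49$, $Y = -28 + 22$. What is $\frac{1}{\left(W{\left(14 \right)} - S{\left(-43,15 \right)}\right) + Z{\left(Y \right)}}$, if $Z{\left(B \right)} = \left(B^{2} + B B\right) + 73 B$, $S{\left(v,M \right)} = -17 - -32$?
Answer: $- \frac{1}{430} \approx -0.0023256$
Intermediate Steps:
$Y = -6$
$S{\left(v,M \right)} = 15$ ($S{\left(v,M \right)} = -17 + 32 = 15$)
$Z{\left(B \right)} = 2 B^{2} + 73 B$ ($Z{\left(B \right)} = \left(B^{2} + B^{2}\right) + 73 B = 2 B^{2} + 73 B$)
$\frac{1}{\left(W{\left(14 \right)} - S{\left(-43,15 \right)}\right) + Z{\left(Y \right)}} = \frac{1}{\left(-49 - 15\right) - 6 \left(73 + 2 \left(-6\right)\right)} = \frac{1}{\left(-49 - 15\right) - 6 \left(73 - 12\right)} = \frac{1}{-64 - 366} = \frac{1}{-430} = - \frac{1}{430}$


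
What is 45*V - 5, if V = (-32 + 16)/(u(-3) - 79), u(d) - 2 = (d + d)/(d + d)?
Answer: 85/19 ≈ 4.4737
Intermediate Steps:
u(d) = 3 (u(d) = 2 + (d + d)/(d + d) = 2 + (2*d)/((2*d)) = 2 + (2*d)*(1/(2*d)) = 2 + 1 = 3)
V = 4/19 (V = (-32 + 16)/(3 - 79) = -16/(-76) = -16*(-1/76) = 4/19 ≈ 0.21053)
45*V - 5 = 45*(4/19) - 5 = 180/19 - 5 = 85/19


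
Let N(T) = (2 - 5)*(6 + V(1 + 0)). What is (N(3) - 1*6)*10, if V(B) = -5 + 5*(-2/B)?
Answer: 210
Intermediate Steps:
V(B) = -5 - 10/B
N(T) = 27 (N(T) = (2 - 5)*(6 + (-5 - 10/(1 + 0))) = -3*(6 + (-5 - 10/1)) = -3*(6 + (-5 - 10*1)) = -3*(6 + (-5 - 10)) = -3*(6 - 15) = -3*(-9) = 27)
(N(3) - 1*6)*10 = (27 - 1*6)*10 = (27 - 6)*10 = 21*10 = 210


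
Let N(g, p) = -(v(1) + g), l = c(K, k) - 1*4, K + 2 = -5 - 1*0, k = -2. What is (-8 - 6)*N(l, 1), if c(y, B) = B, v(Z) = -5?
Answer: -154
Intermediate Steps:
K = -7 (K = -2 + (-5 - 1*0) = -2 + (-5 + 0) = -2 - 5 = -7)
l = -6 (l = -2 - 1*4 = -2 - 4 = -6)
N(g, p) = 5 - g (N(g, p) = -(-5 + g) = 5 - g)
(-8 - 6)*N(l, 1) = (-8 - 6)*(5 - 1*(-6)) = -14*(5 + 6) = -14*11 = -154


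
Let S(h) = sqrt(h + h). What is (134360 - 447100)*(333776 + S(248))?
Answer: -104385106240 - 1250960*sqrt(31) ≈ -1.0439e+11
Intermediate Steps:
S(h) = sqrt(2)*sqrt(h) (S(h) = sqrt(2*h) = sqrt(2)*sqrt(h))
(134360 - 447100)*(333776 + S(248)) = (134360 - 447100)*(333776 + sqrt(2)*sqrt(248)) = -312740*(333776 + sqrt(2)*(2*sqrt(62))) = -312740*(333776 + 4*sqrt(31)) = -104385106240 - 1250960*sqrt(31)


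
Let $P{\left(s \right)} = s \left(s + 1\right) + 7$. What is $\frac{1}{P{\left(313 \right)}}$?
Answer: $\frac{1}{98289} \approx 1.0174 \cdot 10^{-5}$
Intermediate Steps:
$P{\left(s \right)} = 7 + s \left(1 + s\right)$ ($P{\left(s \right)} = s \left(1 + s\right) + 7 = 7 + s \left(1 + s\right)$)
$\frac{1}{P{\left(313 \right)}} = \frac{1}{7 + 313 + 313^{2}} = \frac{1}{7 + 313 + 97969} = \frac{1}{98289}$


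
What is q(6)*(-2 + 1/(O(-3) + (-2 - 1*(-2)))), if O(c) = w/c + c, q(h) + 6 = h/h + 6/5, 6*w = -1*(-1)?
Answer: 2432/275 ≈ 8.8436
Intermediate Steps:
w = 1/6 (w = (-1*(-1))/6 = (1/6)*1 = 1/6 ≈ 0.16667)
q(h) = -19/5 (q(h) = -6 + (h/h + 6/5) = -6 + (1 + 6*(1/5)) = -6 + (1 + 6/5) = -6 + 11/5 = -19/5)
O(c) = c + 1/(6*c) (O(c) = 1/(6*c) + c = c + 1/(6*c))
q(6)*(-2 + 1/(O(-3) + (-2 - 1*(-2)))) = -19*(-2 + 1/((-3 + (1/6)/(-3)) + (-2 - 1*(-2))))/5 = -19*(-2 + 1/((-3 + (1/6)*(-1/3)) + (-2 + 2)))/5 = -19*(-2 + 1/((-3 - 1/18) + 0))/5 = -19*(-2 + 1/(-55/18 + 0))/5 = -19*(-2 + 1/(-55/18))/5 = -19*(-2 - 18/55)/5 = -19/5*(-128/55) = 2432/275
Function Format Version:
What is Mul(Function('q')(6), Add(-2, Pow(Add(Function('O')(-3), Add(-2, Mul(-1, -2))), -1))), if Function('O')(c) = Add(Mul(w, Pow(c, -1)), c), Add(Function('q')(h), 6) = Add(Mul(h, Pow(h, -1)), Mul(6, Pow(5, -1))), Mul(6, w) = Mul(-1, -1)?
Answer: Rational(2432, 275) ≈ 8.8436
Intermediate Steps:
w = Rational(1, 6) (w = Mul(Rational(1, 6), Mul(-1, -1)) = Mul(Rational(1, 6), 1) = Rational(1, 6) ≈ 0.16667)
Function('q')(h) = Rational(-19, 5) (Function('q')(h) = Add(-6, Add(Mul(h, Pow(h, -1)), Mul(6, Pow(5, -1)))) = Add(-6, Add(1, Mul(6, Rational(1, 5)))) = Add(-6, Add(1, Rational(6, 5))) = Add(-6, Rational(11, 5)) = Rational(-19, 5))
Function('O')(c) = Add(c, Mul(Rational(1, 6), Pow(c, -1))) (Function('O')(c) = Add(Mul(Rational(1, 6), Pow(c, -1)), c) = Add(c, Mul(Rational(1, 6), Pow(c, -1))))
Mul(Function('q')(6), Add(-2, Pow(Add(Function('O')(-3), Add(-2, Mul(-1, -2))), -1))) = Mul(Rational(-19, 5), Add(-2, Pow(Add(Add(-3, Mul(Rational(1, 6), Pow(-3, -1))), Add(-2, Mul(-1, -2))), -1))) = Mul(Rational(-19, 5), Add(-2, Pow(Add(Add(-3, Mul(Rational(1, 6), Rational(-1, 3))), Add(-2, 2)), -1))) = Mul(Rational(-19, 5), Add(-2, Pow(Add(Add(-3, Rational(-1, 18)), 0), -1))) = Mul(Rational(-19, 5), Add(-2, Pow(Add(Rational(-55, 18), 0), -1))) = Mul(Rational(-19, 5), Add(-2, Pow(Rational(-55, 18), -1))) = Mul(Rational(-19, 5), Add(-2, Rational(-18, 55))) = Mul(Rational(-19, 5), Rational(-128, 55)) = Rational(2432, 275)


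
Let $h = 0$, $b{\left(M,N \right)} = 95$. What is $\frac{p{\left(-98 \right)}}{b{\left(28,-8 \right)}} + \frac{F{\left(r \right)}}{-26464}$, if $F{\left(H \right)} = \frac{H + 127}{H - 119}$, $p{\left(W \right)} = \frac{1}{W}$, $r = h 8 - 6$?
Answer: $- \frac{218149}{3079748000} \approx -7.0833 \cdot 10^{-5}$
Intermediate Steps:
$r = -6$ ($r = 0 \cdot 8 - 6 = 0 - 6 = -6$)
$F{\left(H \right)} = \frac{127 + H}{-119 + H}$
$\frac{p{\left(-98 \right)}}{b{\left(28,-8 \right)}} + \frac{F{\left(r \right)}}{-26464} = \frac{1}{\left(-98\right) 95} + \frac{\frac{1}{-119 - 6} \left(127 - 6\right)}{-26464} = \left(- \frac{1}{98}\right) \frac{1}{95} + \frac{1}{-125} \cdot 121 \left(- \frac{1}{26464}\right) = - \frac{1}{9310} + \left(- \frac{1}{125}\right) 121 \left(- \frac{1}{26464}\right) = - \frac{1}{9310} - - \frac{121}{3308000} = - \frac{1}{9310} + \frac{121}{3308000} = - \frac{218149}{3079748000}$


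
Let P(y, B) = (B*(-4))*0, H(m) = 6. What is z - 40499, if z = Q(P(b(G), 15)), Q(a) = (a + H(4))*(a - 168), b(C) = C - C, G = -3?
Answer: -41507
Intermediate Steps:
b(C) = 0
P(y, B) = 0 (P(y, B) = -4*B*0 = 0)
Q(a) = (-168 + a)*(6 + a) (Q(a) = (a + 6)*(a - 168) = (6 + a)*(-168 + a) = (-168 + a)*(6 + a))
z = -1008 (z = -1008 + 0² - 162*0 = -1008 + 0 + 0 = -1008)
z - 40499 = -1008 - 40499 = -41507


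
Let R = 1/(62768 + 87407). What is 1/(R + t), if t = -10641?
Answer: -150175/1598012174 ≈ -9.3976e-5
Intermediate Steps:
R = 1/150175 ≈ 6.6589e-6
1/(R + t) = 1/(1/150175 - 10641) = 1/(-1598012174/150175) = -150175/1598012174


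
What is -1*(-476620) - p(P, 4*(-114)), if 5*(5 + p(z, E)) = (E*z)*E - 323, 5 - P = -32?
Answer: -5310184/5 ≈ -1.0620e+6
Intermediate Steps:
P = 37 (P = 5 - 1*(-32) = 5 + 32 = 37)
p(z, E) = -348/5 + z*E²/5 (p(z, E) = -5 + ((E*z)*E - 323)/5 = -5 + (z*E² - 323)/5 = -5 + (-323 + z*E²)/5 = -5 + (-323/5 + z*E²/5) = -348/5 + z*E²/5)
-1*(-476620) - p(P, 4*(-114)) = -1*(-476620) - (-348/5 + (⅕)*37*(4*(-114))²) = 476620 - (-348/5 + (⅕)*37*(-456)²) = 476620 - (-348/5 + (⅕)*37*207936) = 476620 - (-348/5 + 7693632/5) = 476620 - 1*7693284/5 = 476620 - 7693284/5 = -5310184/5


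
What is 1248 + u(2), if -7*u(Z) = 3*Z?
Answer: 8730/7 ≈ 1247.1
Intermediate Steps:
u(Z) = -3*Z/7
1248 + u(2) = 1248 - 3/7*2 = 1248 - 6/7 = 8730/7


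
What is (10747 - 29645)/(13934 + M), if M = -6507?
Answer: -18898/7427 ≈ -2.5445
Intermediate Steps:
(10747 - 29645)/(13934 + M) = (10747 - 29645)/(13934 - 6507) = -18898/7427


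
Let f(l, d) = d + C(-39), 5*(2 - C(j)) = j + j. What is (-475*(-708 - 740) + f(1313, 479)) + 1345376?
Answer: 10168363/5 ≈ 2.0337e+6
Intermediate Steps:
C(j) = 2 - 2*j/5 (C(j) = 2 - (j + j)/5 = 2 - 2*j/5)
f(l, d) = 88/5 + d (f(l, d) = d + (2 - 2/5*(-39)) = d + (2 + 78/5) = d + 88/5 = 88/5 + d)
(-475*(-708 - 740) + f(1313, 479)) + 1345376 = (-475*(-708 - 740) + (88/5 + 479)) + 1345376 = (-475*(-1448) + 2483/5) + 1345376 = (687800 + 2483/5) + 1345376 = 3441483/5 + 1345376 = 10168363/5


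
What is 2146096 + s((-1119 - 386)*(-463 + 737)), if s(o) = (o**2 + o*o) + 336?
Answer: 340100180232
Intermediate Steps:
s(o) = 336 + 2*o**2 (s(o) = (o**2 + o**2) + 336 = 2*o**2 + 336 = 336 + 2*o**2)
2146096 + s((-1119 - 386)*(-463 + 737)) = 2146096 + (336 + 2*((-1119 - 386)*(-463 + 737))**2) = 2146096 + (336 + 2*(-1505*274)**2) = 2146096 + (336 + 2*(-412370)**2) = 2146096 + (336 + 2*170049016900) = 2146096 + (336 + 340098033800) = 2146096 + 340098034136 = 340100180232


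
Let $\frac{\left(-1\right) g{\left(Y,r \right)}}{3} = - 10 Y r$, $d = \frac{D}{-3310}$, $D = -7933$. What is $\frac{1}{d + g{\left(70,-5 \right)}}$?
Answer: $- \frac{3310}{34747067} \approx -9.526 \cdot 10^{-5}$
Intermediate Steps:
$d = \frac{7933}{3310}$ ($d = - \frac{7933}{-3310} = \left(-7933\right) \left(- \frac{1}{3310}\right) = \frac{7933}{3310} \approx 2.3967$)
$g{\left(Y,r \right)} = 30 Y r$ ($g{\left(Y,r \right)} = - 3 \left(- 10 Y r\right) = 30 Y r$)
$\frac{1}{d + g{\left(70,-5 \right)}} = \frac{1}{\frac{7933}{3310} + 30 \cdot 70 \left(-5\right)} = \frac{1}{\frac{7933}{3310} - 10500} = \frac{1}{- \frac{34747067}{3310}} = - \frac{3310}{34747067}$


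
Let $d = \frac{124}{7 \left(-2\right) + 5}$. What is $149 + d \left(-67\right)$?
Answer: $\frac{9649}{9} \approx 1072.1$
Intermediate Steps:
$d = - \frac{124}{9}$ ($d = \frac{124}{-14 + 5} = \frac{124}{-9} = 124 \left(- \frac{1}{9}\right) = - \frac{124}{9} \approx -13.778$)
$149 + d \left(-67\right) = 149 - - \frac{8308}{9} = 149 + \frac{8308}{9} = \frac{9649}{9}$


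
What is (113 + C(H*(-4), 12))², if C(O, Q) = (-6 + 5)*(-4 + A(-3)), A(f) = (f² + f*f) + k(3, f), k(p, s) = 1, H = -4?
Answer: 9604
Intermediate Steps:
A(f) = 1 + 2*f² (A(f) = (f² + f*f) + 1 = (f² + f²) + 1 = 2*f² + 1 = 1 + 2*f²)
C(O, Q) = -15 (C(O, Q) = (-6 + 5)*(-4 + (1 + 2*(-3)²)) = -(-4 + (1 + 2*9)) = -(-4 + (1 + 18)) = -(-4 + 19) = -1*15 = -15)
(113 + C(H*(-4), 12))² = (113 - 15)² = 98² = 9604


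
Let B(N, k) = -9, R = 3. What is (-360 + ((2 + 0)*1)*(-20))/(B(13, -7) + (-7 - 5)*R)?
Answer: 80/9 ≈ 8.8889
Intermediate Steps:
(-360 + ((2 + 0)*1)*(-20))/(B(13, -7) + (-7 - 5)*R) = (-360 + ((2 + 0)*1)*(-20))/(-9 + (-7 - 5)*3) = (-360 + (2*1)*(-20))/(-9 - 12*3) = (-360 + 2*(-20))/(-9 - 36) = (-360 - 40)/(-45) = -400*(-1/45) = 80/9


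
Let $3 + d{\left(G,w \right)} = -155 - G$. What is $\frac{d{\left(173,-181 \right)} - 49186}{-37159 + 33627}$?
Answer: $\frac{49517}{3532} \approx 14.02$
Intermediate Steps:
$d{\left(G,w \right)} = -158 - G$ ($d{\left(G,w \right)} = -3 - \left(155 + G\right) = -158 - G$)
$\frac{d{\left(173,-181 \right)} - 49186}{-37159 + 33627} = \frac{\left(-158 - 173\right) - 49186}{-37159 + 33627} = \frac{\left(-158 - 173\right) - 49186}{-3532} = \left(-331 - 49186\right) \left(- \frac{1}{3532}\right) = \left(-49517\right) \left(- \frac{1}{3532}\right) = \frac{49517}{3532}$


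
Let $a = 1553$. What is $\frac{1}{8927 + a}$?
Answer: $\frac{1}{10480} \approx 9.542 \cdot 10^{-5}$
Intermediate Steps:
$\frac{1}{8927 + a} = \frac{1}{8927 + 1553} = \frac{1}{10480}$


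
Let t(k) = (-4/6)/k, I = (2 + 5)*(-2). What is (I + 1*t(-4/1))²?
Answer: 6889/36 ≈ 191.36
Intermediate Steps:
I = -14 (I = 7*(-2) = -14)
t(k) = -2/(3*k) (t(k) = (-4*⅙)/k = -2/(3*k))
(I + 1*t(-4/1))² = (-14 + 1*(-2/(3*((-4/1)))))² = (-14 + 1*(-2/(3*((-4*1)))))² = (-14 + 1*(-⅔/(-4)))² = (-14 + 1*(-⅔*(-¼)))² = (-14 + 1*(⅙))² = (-14 + ⅙)² = (-83/6)² = 6889/36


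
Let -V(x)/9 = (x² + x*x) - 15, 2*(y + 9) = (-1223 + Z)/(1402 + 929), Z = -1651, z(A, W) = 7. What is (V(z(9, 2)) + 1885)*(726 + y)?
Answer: 633444940/777 ≈ 8.1524e+5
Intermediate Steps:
y = -7472/777 (y = -9 + ((-1223 - 1651)/(1402 + 929))/2 = -9 + (-2874/2331)/2 = -9 + (-2874*1/2331)/2 = -9 + (½)*(-958/777) = -9 - 479/777 = -7472/777 ≈ -9.6165)
V(x) = 135 - 18*x² (V(x) = -9*((x² + x*x) - 15) = -9*((x² + x²) - 15) = -9*(2*x² - 15) = -9*(-15 + 2*x²) = 135 - 18*x²)
(V(z(9, 2)) + 1885)*(726 + y) = ((135 - 18*7²) + 1885)*(726 - 7472/777) = ((135 - 18*49) + 1885)*(556630/777) = ((135 - 882) + 1885)*(556630/777) = (-747 + 1885)*(556630/777) = 1138*(556630/777) = 633444940/777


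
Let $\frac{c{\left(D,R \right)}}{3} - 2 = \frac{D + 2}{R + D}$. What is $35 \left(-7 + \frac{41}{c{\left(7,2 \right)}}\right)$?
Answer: $- \frac{770}{9} \approx -85.556$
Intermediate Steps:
$c{\left(D,R \right)} = 6 + \frac{3 \left(2 + D\right)}{D + R}$ ($c{\left(D,R \right)} = 6 + 3 \frac{D + 2}{R + D} = 6 + 3 \frac{2 + D}{D + R} = 6 + \frac{3 \left(2 + D\right)}{D + R}$)
$35 \left(-7 + \frac{41}{c{\left(7,2 \right)}}\right) = 35 \left(-7 + \frac{41}{3 \frac{1}{7 + 2} \left(2 + 2 \cdot 2 + 3 \cdot 7\right)}\right) = 35 \left(-7 + \frac{41}{3 \cdot \frac{1}{9} \left(2 + 4 + 21\right)}\right) = 35 \left(-7 + \frac{41}{3 \cdot \frac{1}{9} \cdot 27}\right) = 35 \left(-7 + \frac{41}{9}\right) = 35 \left(- \frac{22}{9}\right) = - \frac{770}{9}$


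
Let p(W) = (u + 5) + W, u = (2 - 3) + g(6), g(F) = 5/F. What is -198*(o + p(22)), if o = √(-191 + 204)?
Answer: -5313 - 198*√13 ≈ -6026.9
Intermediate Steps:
u = -⅙ (u = (2 - 3) + 5/6 = -1 + 5*(⅙) = -1 + ⅚ = -⅙ ≈ -0.16667)
o = √13 ≈ 3.6056
p(W) = 29/6 + W (p(W) = (-⅙ + 5) + W = 29/6 + W)
-198*(o + p(22)) = -198*(√13 + (29/6 + 22)) = -198*(√13 + 161/6) = -198*(161/6 + √13) = -5313 - 198*√13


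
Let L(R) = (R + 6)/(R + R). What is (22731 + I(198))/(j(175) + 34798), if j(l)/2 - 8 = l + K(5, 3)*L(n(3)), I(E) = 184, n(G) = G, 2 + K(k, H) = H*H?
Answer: 4583/7037 ≈ 0.65127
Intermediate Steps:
K(k, H) = -2 + H² (K(k, H) = -2 + H*H = -2 + H²)
L(R) = (6 + R)/(2*R) (L(R) = (6 + R)/((2*R)) = (6 + R)*(1/(2*R)) = (6 + R)/(2*R))
j(l) = 37 + 2*l (j(l) = 16 + 2*(l + (-2 + 3²)*((½)*(6 + 3)/3)) = 16 + 2*(l + (-2 + 9)*((½)*(⅓)*9)) = 16 + 2*(l + 7*(3/2)) = 16 + 2*(l + 21/2) = 16 + 2*(21/2 + l) = 16 + (21 + 2*l) = 37 + 2*l)
(22731 + I(198))/(j(175) + 34798) = (22731 + 184)/((37 + 2*175) + 34798) = 22915/((37 + 350) + 34798) = 22915/(387 + 34798) = 22915/35185 = 22915*(1/35185) = 4583/7037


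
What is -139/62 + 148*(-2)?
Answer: -18491/62 ≈ -298.24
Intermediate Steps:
-139/62 + 148*(-2) = -139*1/62 - 296 = -139/62 - 296 = -18491/62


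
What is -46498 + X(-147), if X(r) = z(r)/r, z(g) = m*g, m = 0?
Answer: -46498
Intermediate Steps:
z(g) = 0 (z(g) = 0*g = 0)
X(r) = 0 (X(r) = 0/r = 0)
-46498 + X(-147) = -46498 + 0 = -46498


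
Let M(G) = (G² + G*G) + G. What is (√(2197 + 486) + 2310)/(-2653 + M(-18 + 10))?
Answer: -2310/2533 - √2683/2533 ≈ -0.93241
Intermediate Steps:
M(G) = G + 2*G² (M(G) = (G² + G²) + G = 2*G² + G = G + 2*G²)
(√(2197 + 486) + 2310)/(-2653 + M(-18 + 10)) = (√(2197 + 486) + 2310)/(-2653 + (-18 + 10)*(1 + 2*(-18 + 10))) = (√2683 + 2310)/(-2653 - 8*(1 + 2*(-8))) = (2310 + √2683)/(-2653 - 8*(1 - 16)) = (2310 + √2683)/(-2653 - 8*(-15)) = (2310 + √2683)/(-2653 + 120) = (2310 + √2683)/(-2533) = (2310 + √2683)*(-1/2533) = -2310/2533 - √2683/2533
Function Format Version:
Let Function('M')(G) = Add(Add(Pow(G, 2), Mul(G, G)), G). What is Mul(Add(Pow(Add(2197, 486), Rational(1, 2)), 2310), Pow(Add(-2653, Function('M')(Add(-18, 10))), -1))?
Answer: Add(Rational(-2310, 2533), Mul(Rational(-1, 2533), Pow(2683, Rational(1, 2)))) ≈ -0.93241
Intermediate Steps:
Function('M')(G) = Add(G, Mul(2, Pow(G, 2))) (Function('M')(G) = Add(Add(Pow(G, 2), Pow(G, 2)), G) = Add(Mul(2, Pow(G, 2)), G) = Add(G, Mul(2, Pow(G, 2))))
Mul(Add(Pow(Add(2197, 486), Rational(1, 2)), 2310), Pow(Add(-2653, Function('M')(Add(-18, 10))), -1)) = Mul(Add(Pow(Add(2197, 486), Rational(1, 2)), 2310), Pow(Add(-2653, Mul(Add(-18, 10), Add(1, Mul(2, Add(-18, 10))))), -1)) = Mul(Add(Pow(2683, Rational(1, 2)), 2310), Pow(Add(-2653, Mul(-8, Add(1, Mul(2, -8)))), -1)) = Mul(Add(2310, Pow(2683, Rational(1, 2))), Pow(Add(-2653, Mul(-8, Add(1, -16))), -1)) = Mul(Add(2310, Pow(2683, Rational(1, 2))), Pow(Add(-2653, Mul(-8, -15)), -1)) = Mul(Add(2310, Pow(2683, Rational(1, 2))), Pow(Add(-2653, 120), -1)) = Mul(Add(2310, Pow(2683, Rational(1, 2))), Pow(-2533, -1)) = Mul(Add(2310, Pow(2683, Rational(1, 2))), Rational(-1, 2533)) = Add(Rational(-2310, 2533), Mul(Rational(-1, 2533), Pow(2683, Rational(1, 2))))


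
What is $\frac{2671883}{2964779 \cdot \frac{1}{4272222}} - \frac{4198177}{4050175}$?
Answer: $\frac{46232238359671746667}{12007873786325} \approx 3.8502 \cdot 10^{6}$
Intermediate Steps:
$\frac{2671883}{2964779 \cdot \frac{1}{4272222}} - \frac{4198177}{4050175} = \frac{2671883}{\frac{2964779}{4272222}} - \frac{4198177}{4050175} = 2671883 \cdot \frac{4272222}{2964779} - \frac{4198177}{4050175} = \frac{11414877334026}{2964779} - \frac{4198177}{4050175} = \frac{46232238359671746667}{12007873786325}$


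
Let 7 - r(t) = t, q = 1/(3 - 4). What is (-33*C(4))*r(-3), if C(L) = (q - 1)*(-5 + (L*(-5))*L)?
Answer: -56100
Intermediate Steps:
q = -1 (q = 1/(-1) = -1)
r(t) = 7 - t
C(L) = 10 + 10*L² (C(L) = (-1 - 1)*(-5 + (L*(-5))*L) = -2*(-5 + (-5*L)*L) = -2*(-5 - 5*L²) = 10 + 10*L²)
(-33*C(4))*r(-3) = (-33*(10 + 10*4²))*(7 - 1*(-3)) = (-33*(10 + 10*16))*(7 + 3) = -33*(10 + 160)*10 = -33*170*10 = -5610*10 = -56100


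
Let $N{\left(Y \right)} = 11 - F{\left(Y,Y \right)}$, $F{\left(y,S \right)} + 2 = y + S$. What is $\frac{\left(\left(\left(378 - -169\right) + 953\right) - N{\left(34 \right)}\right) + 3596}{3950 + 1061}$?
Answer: $\frac{5151}{5011} \approx 1.0279$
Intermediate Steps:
$F{\left(y,S \right)} = -2 + S + y$ ($F{\left(y,S \right)} = -2 + \left(y + S\right) = -2 + \left(S + y\right) = -2 + S + y$)
$N{\left(Y \right)} = 13 - 2 Y$ ($N{\left(Y \right)} = 11 - \left(-2 + Y + Y\right) = 11 - \left(-2 + 2 Y\right) = 13 - 2 Y$)
$\frac{\left(\left(\left(378 - -169\right) + 953\right) - N{\left(34 \right)}\right) + 3596}{3950 + 1061} = \frac{\left(\left(\left(378 - -169\right) + 953\right) - \left(13 - 68\right)\right) + 3596}{3950 + 1061} = \frac{\left(\left(\left(378 + 169\right) + 953\right) - \left(13 - 68\right)\right) + 3596}{5011} = \left(\left(\left(547 + 953\right) - -55\right) + 3596\right) \frac{1}{5011} = \left(\left(1500 + 55\right) + 3596\right) \frac{1}{5011} = \left(1555 + 3596\right) \frac{1}{5011} = 5151 \cdot \frac{1}{5011} = \frac{5151}{5011}$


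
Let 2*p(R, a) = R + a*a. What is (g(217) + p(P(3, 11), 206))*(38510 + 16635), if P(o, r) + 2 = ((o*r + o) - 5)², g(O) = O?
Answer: 2416950205/2 ≈ 1.2085e+9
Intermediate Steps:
P(o, r) = -2 + (-5 + o + o*r)² (P(o, r) = -2 + ((o*r + o) - 5)² = -2 + ((o + o*r) - 5)² = -2 + (-5 + o + o*r)²)
p(R, a) = R/2 + a²/2 (p(R, a) = (R + a*a)/2 = (R + a²)/2 = R/2 + a²/2)
(g(217) + p(P(3, 11), 206))*(38510 + 16635) = (217 + ((-2 + (-5 + 3 + 3*11)²)/2 + (½)*206²))*(38510 + 16635) = (217 + ((-2 + (-5 + 3 + 33)²)/2 + (½)*42436))*55145 = (217 + ((-2 + 31²)/2 + 21218))*55145 = (217 + ((-2 + 961)/2 + 21218))*55145 = (217 + ((½)*959 + 21218))*55145 = (217 + (959/2 + 21218))*55145 = (217 + 43395/2)*55145 = (43829/2)*55145 = 2416950205/2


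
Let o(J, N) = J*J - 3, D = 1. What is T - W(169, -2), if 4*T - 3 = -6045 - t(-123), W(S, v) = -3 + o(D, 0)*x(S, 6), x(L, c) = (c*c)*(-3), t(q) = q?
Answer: -6771/4 ≈ -1692.8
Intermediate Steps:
o(J, N) = -3 + J² (o(J, N) = J² - 3 = -3 + J²)
x(L, c) = -3*c² (x(L, c) = c²*(-3) = -3*c²)
W(S, v) = 213 (W(S, v) = -3 + (-3 + 1²)*(-3*6²) = -3 + (-3 + 1)*(-3*36) = -3 - 2*(-108) = -3 + 216 = 213)
T = -5919/4 (T = ¾ + (-6045 - 1*(-123))/4 = ¾ + (-6045 + 123)/4 = ¾ + (¼)*(-5922) = ¾ - 2961/2 = -5919/4 ≈ -1479.8)
T - W(169, -2) = -5919/4 - 1*213 = -5919/4 - 213 = -6771/4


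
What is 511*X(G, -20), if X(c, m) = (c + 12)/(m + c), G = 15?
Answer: -13797/5 ≈ -2759.4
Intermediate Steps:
X(c, m) = (12 + c)/(c + m)
511*X(G, -20) = 511*((12 + 15)/(15 - 20)) = 511*(27/(-5)) = 511*(-⅕*27) = 511*(-27/5) = -13797/5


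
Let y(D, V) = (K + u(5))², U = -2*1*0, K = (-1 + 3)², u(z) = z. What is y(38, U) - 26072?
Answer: -25991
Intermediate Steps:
K = 4 (K = 2² = 4)
U = 0 (U = -2*0 = 0)
y(D, V) = 81 (y(D, V) = (4 + 5)² = 9² = 81)
y(38, U) - 26072 = 81 - 26072 = -25991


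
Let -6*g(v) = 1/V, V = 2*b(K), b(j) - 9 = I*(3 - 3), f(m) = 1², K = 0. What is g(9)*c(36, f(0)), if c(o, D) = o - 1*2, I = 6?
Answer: -17/54 ≈ -0.31481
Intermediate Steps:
f(m) = 1
b(j) = 9 (b(j) = 9 + 6*(3 - 3) = 9 + 6*0 = 9 + 0 = 9)
V = 18 (V = 2*9 = 18)
c(o, D) = -2 + o (c(o, D) = o - 2 = -2 + o)
g(v) = -1/108 (g(v) = -⅙/18 = -⅙*1/18 = -1/108)
g(9)*c(36, f(0)) = -(-2 + 36)/108 = -1/108*34 = -17/54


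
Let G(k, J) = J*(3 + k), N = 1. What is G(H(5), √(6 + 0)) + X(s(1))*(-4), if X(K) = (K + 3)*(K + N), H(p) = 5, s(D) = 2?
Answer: -60 + 8*√6 ≈ -40.404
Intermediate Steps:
X(K) = (1 + K)*(3 + K) (X(K) = (K + 3)*(K + 1) = (3 + K)*(1 + K) = (1 + K)*(3 + K))
G(H(5), √(6 + 0)) + X(s(1))*(-4) = √(6 + 0)*(3 + 5) + (3 + 2² + 4*2)*(-4) = √6*8 + (3 + 4 + 8)*(-4) = 8*√6 + 15*(-4) = 8*√6 - 60 = -60 + 8*√6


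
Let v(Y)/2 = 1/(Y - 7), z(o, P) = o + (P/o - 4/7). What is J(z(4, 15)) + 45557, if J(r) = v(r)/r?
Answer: 45786353/1005 ≈ 45559.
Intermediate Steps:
z(o, P) = -4/7 + o + P/o (z(o, P) = o + (P/o - 4*1/7) = o + (P/o - 4/7) = o + (-4/7 + P/o) = -4/7 + o + P/o)
v(Y) = 2/(-7 + Y) (v(Y) = 2/(Y - 7) = 2/(-7 + Y))
J(r) = 2/(r*(-7 + r)) (J(r) = (2/(-7 + r))/r = 2/(r*(-7 + r)))
J(z(4, 15)) + 45557 = 2/((-4/7 + 4 + 15/4)*(-7 + (-4/7 + 4 + 15/4))) + 45557 = 2/((201/28)*(-7 + 201/28)) + 45557 = 2*(28/201)/(5/28) + 45557 = 2*(28/201)*(28/5) + 45557 = 1568/1005 + 45557 = 45786353/1005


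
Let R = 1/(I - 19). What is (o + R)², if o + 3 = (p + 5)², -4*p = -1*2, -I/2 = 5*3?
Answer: 28483569/38416 ≈ 741.45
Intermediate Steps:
I = -30 (I = -10*3 = -2*15 = -30)
p = ½ (p = -(-1)*2/4 = -¼*(-2) = ½ ≈ 0.50000)
o = 109/4 (o = -3 + (½ + 5)² = -3 + (11/2)² = -3 + 121/4 = 109/4 ≈ 27.250)
R = -1/49 (R = 1/(-30 - 19) = 1/(-49) = -1/49 ≈ -0.020408)
(o + R)² = (109/4 - 1/49)² = (5337/196)² = 28483569/38416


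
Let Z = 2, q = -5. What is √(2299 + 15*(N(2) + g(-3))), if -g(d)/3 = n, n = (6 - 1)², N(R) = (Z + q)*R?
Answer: 2*√271 ≈ 32.924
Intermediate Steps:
N(R) = -3*R (N(R) = (2 - 5)*R = -3*R)
n = 25 (n = 5² = 25)
g(d) = -75 (g(d) = -3*25 = -75)
√(2299 + 15*(N(2) + g(-3))) = √(2299 + 15*(-3*2 - 75)) = √(2299 + 15*(-6 - 75)) = √(2299 + 15*(-81)) = √(2299 - 1215) = √1084 = 2*√271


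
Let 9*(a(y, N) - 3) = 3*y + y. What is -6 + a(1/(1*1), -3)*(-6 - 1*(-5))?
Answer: -85/9 ≈ -9.4444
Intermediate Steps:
a(y, N) = 3 + 4*y/9 (a(y, N) = 3 + (3*y + y)/9 = 3 + (4*y)/9 = 3 + 4*y/9)
-6 + a(1/(1*1), -3)*(-6 - 1*(-5)) = -6 + (3 + 4*(1/(1*1))/9)*(-6 - 1*(-5)) = -6 + (3 + 4*(1*1)/9)*(-6 + 5) = -6 + (3 + (4/9)*1)*(-1) = -6 + (3 + 4/9)*(-1) = -6 + (31/9)*(-1) = -6 - 31/9 = -85/9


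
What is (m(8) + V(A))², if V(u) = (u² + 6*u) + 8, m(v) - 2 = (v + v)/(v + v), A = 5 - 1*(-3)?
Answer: 15129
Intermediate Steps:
A = 8 (A = 5 + 3 = 8)
m(v) = 3 (m(v) = 2 + (v + v)/(v + v) = 2 + (2*v)/((2*v)) = 2 + (2*v)*(1/(2*v)) = 2 + 1 = 3)
V(u) = 8 + u² + 6*u
(m(8) + V(A))² = (3 + (8 + 8² + 6*8))² = (3 + (8 + 64 + 48))² = (3 + 120)² = 123² = 15129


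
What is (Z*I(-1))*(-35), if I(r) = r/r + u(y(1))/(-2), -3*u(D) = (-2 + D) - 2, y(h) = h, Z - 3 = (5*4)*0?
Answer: -105/2 ≈ -52.500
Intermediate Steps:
Z = 3 (Z = 3 + (5*4)*0 = 3 + 20*0 = 3 + 0 = 3)
u(D) = 4/3 - D/3 (u(D) = -((-2 + D) - 2)/3 = -(-4 + D)/3 = 4/3 - D/3)
I(r) = ½ (I(r) = r/r + (4/3 - ⅓*1)/(-2) = 1 + (4/3 - ⅓)*(-½) = 1 + 1*(-½) = 1 - ½ = ½)
(Z*I(-1))*(-35) = (3*(½))*(-35) = (3/2)*(-35) = -105/2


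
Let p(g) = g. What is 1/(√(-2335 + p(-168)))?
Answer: -I*√2503/2503 ≈ -0.019988*I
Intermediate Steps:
1/(√(-2335 + p(-168))) = 1/(√(-2335 - 168)) = 1/(√(-2503)) = 1/(I*√2503) = -I*√2503/2503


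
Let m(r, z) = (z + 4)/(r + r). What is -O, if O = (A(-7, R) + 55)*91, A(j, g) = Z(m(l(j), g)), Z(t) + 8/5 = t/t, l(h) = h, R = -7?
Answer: -24752/5 ≈ -4950.4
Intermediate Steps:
m(r, z) = (4 + z)/(2*r) (m(r, z) = (4 + z)/((2*r)) = (4 + z)*(1/(2*r)) = (4 + z)/(2*r))
Z(t) = -⅗ (Z(t) = -8/5 + t/t = -8/5 + 1 = -⅗)
A(j, g) = -⅗
O = 24752/5 (O = (-⅗ + 55)*91 = (272/5)*91 = 24752/5 ≈ 4950.4)
-O = -1*24752/5 = -24752/5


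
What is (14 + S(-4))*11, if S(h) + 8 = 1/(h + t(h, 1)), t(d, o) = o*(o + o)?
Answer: 121/2 ≈ 60.500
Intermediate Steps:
t(d, o) = 2*o² (t(d, o) = o*(2*o) = 2*o²)
S(h) = -8 + 1/(2 + h) (S(h) = -8 + 1/(h + 2*1²) = -8 + 1/(h + 2*1) = -8 + 1/(h + 2) = -8 + 1/(2 + h))
(14 + S(-4))*11 = (14 + (-15 - 8*(-4))/(2 - 4))*11 = (14 + (-15 + 32)/(-2))*11 = (14 - ½*17)*11 = (14 - 17/2)*11 = (11/2)*11 = 121/2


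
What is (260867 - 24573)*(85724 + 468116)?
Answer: 130869068960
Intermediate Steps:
(260867 - 24573)*(85724 + 468116) = 236294*553840 = 130869068960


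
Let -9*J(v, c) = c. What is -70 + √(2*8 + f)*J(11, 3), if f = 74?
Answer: -70 - √10 ≈ -73.162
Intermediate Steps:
J(v, c) = -c/9
-70 + √(2*8 + f)*J(11, 3) = -70 + √(2*8 + 74)*(-⅑*3) = -70 + √(16 + 74)*(-⅓) = -70 + √90*(-⅓) = -70 + (3*√10)*(-⅓) = -70 - √10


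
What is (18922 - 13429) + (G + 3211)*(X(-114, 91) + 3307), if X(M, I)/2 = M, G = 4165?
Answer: 22716197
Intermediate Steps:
X(M, I) = 2*M
(18922 - 13429) + (G + 3211)*(X(-114, 91) + 3307) = (18922 - 13429) + (4165 + 3211)*(2*(-114) + 3307) = 5493 + 7376*(-228 + 3307) = 5493 + 7376*3079 = 5493 + 22710704 = 22716197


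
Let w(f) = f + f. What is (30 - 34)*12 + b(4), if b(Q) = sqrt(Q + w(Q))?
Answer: -48 + 2*sqrt(3) ≈ -44.536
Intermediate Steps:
w(f) = 2*f
b(Q) = sqrt(3)*sqrt(Q) (b(Q) = sqrt(Q + 2*Q) = sqrt(3*Q) = sqrt(3)*sqrt(Q))
(30 - 34)*12 + b(4) = (30 - 34)*12 + sqrt(3)*sqrt(4) = -4*12 + sqrt(3)*2 = -48 + 2*sqrt(3)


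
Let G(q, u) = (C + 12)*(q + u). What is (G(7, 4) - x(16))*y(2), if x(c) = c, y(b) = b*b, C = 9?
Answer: 860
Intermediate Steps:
y(b) = b²
G(q, u) = 21*q + 21*u (G(q, u) = (9 + 12)*(q + u) = 21*(q + u) = 21*q + 21*u)
(G(7, 4) - x(16))*y(2) = ((21*7 + 21*4) - 1*16)*2² = ((147 + 84) - 16)*4 = (231 - 16)*4 = 215*4 = 860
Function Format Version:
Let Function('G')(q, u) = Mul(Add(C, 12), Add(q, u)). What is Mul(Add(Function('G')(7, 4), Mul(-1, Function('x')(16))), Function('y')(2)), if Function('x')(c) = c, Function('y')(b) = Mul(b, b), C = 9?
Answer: 860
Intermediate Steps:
Function('y')(b) = Pow(b, 2)
Function('G')(q, u) = Add(Mul(21, q), Mul(21, u)) (Function('G')(q, u) = Mul(Add(9, 12), Add(q, u)) = Mul(21, Add(q, u)) = Add(Mul(21, q), Mul(21, u)))
Mul(Add(Function('G')(7, 4), Mul(-1, Function('x')(16))), Function('y')(2)) = Mul(Add(Add(Mul(21, 7), Mul(21, 4)), Mul(-1, 16)), Pow(2, 2)) = Mul(Add(Add(147, 84), -16), 4) = Mul(Add(231, -16), 4) = Mul(215, 4) = 860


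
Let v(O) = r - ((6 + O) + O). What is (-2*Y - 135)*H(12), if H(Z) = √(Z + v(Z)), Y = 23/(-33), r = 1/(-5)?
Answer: -4409*I*√455/165 ≈ -569.98*I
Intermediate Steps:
r = -⅕ ≈ -0.20000
v(O) = -31/5 - 2*O (v(O) = -⅕ - ((6 + O) + O) = -⅕ - (6 + 2*O) = -⅕ + (-6 - 2*O) = -31/5 - 2*O)
Y = -23/33 (Y = 23*(-1/33) = -23/33 ≈ -0.69697)
H(Z) = √(-31/5 - Z) (H(Z) = √(Z + (-31/5 - 2*Z)) = √(-31/5 - Z))
(-2*Y - 135)*H(12) = (-2*(-23/33) - 135)*(√(-155 - 25*12)/5) = (46/33 - 135)*(√(-155 - 300)/5) = -4409*√(-455)/165 = -4409*I*√455/165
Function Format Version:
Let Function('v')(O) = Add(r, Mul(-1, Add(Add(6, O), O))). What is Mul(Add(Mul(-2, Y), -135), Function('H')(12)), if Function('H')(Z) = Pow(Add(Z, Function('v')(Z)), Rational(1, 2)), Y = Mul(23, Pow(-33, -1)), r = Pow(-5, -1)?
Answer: Mul(Rational(-4409, 165), I, Pow(455, Rational(1, 2))) ≈ Mul(-569.98, I)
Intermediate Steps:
r = Rational(-1, 5) ≈ -0.20000
Function('v')(O) = Add(Rational(-31, 5), Mul(-2, O)) (Function('v')(O) = Add(Rational(-1, 5), Mul(-1, Add(Add(6, O), O))) = Add(Rational(-1, 5), Mul(-1, Add(6, Mul(2, O)))) = Add(Rational(-1, 5), Add(-6, Mul(-2, O))) = Add(Rational(-31, 5), Mul(-2, O)))
Y = Rational(-23, 33) (Y = Mul(23, Rational(-1, 33)) = Rational(-23, 33) ≈ -0.69697)
Function('H')(Z) = Pow(Add(Rational(-31, 5), Mul(-1, Z)), Rational(1, 2)) (Function('H')(Z) = Pow(Add(Z, Add(Rational(-31, 5), Mul(-2, Z))), Rational(1, 2)) = Pow(Add(Rational(-31, 5), Mul(-1, Z)), Rational(1, 2)))
Mul(Add(Mul(-2, Y), -135), Function('H')(12)) = Mul(Add(Mul(-2, Rational(-23, 33)), -135), Mul(Rational(1, 5), Pow(Add(-155, Mul(-25, 12)), Rational(1, 2)))) = Mul(Add(Rational(46, 33), -135), Mul(Rational(1, 5), Pow(Add(-155, -300), Rational(1, 2)))) = Mul(Rational(-4409, 33), Mul(Rational(1, 5), Pow(-455, Rational(1, 2)))) = Mul(Rational(-4409, 33), Mul(Rational(1, 5), Mul(I, Pow(455, Rational(1, 2))))) = Mul(Rational(-4409, 33), Mul(Rational(1, 5), I, Pow(455, Rational(1, 2)))) = Mul(Rational(-4409, 165), I, Pow(455, Rational(1, 2)))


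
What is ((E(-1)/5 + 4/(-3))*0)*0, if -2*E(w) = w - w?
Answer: 0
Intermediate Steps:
E(w) = 0 (E(w) = -(w - w)/2 = -½*0 = 0)
((E(-1)/5 + 4/(-3))*0)*0 = ((0/5 + 4/(-3))*0)*0 = ((0*(⅕) + 4*(-⅓))*0)*0 = ((0 - 4/3)*0)*0 = -4/3*0*0 = 0*0 = 0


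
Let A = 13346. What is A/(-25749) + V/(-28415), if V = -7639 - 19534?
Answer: 320450987/731657835 ≈ 0.43798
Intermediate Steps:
V = -27173
A/(-25749) + V/(-28415) = 13346/(-25749) - 27173/(-28415) = 13346*(-1/25749) - 27173*(-1/28415) = -13346/25749 + 27173/28415 = 320450987/731657835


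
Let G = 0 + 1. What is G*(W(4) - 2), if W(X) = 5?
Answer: 3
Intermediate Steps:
G = 1
G*(W(4) - 2) = 1*(5 - 2) = 1*3 = 3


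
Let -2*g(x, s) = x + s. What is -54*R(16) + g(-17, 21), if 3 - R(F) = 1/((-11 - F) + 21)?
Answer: -173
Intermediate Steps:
g(x, s) = -s/2 - x/2 (g(x, s) = -(x + s)/2 = -(s + x)/2 = -s/2 - x/2)
R(F) = 3 - 1/(10 - F) (R(F) = 3 - 1/((-11 - F) + 21) = 3 - 1/(10 - F))
-54*R(16) + g(-17, 21) = -54*(-29 + 3*16)/(-10 + 16) + (-½*21 - ½*(-17)) = -54*(-29 + 48)/6 + (-21/2 + 17/2) = -9*19 - 2 = -54*19/6 - 2 = -171 - 2 = -173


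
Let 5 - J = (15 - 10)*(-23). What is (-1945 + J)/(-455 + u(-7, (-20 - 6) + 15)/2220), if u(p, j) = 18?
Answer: 675250/168347 ≈ 4.0111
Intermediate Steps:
J = 120 (J = 5 - (15 - 10)*(-23) = 5 - 5*(-23) = 5 - 1*(-115) = 5 + 115 = 120)
(-1945 + J)/(-455 + u(-7, (-20 - 6) + 15)/2220) = (-1945 + 120)/(-455 + 18/2220) = -1825/(-455 + 18*(1/2220)) = -1825/(-455 + 3/370) = -1825/(-168347/370) = -1825*(-370/168347) = 675250/168347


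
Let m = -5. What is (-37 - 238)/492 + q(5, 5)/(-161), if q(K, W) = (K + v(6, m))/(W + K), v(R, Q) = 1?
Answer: -222851/396060 ≈ -0.56267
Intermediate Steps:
q(K, W) = (1 + K)/(K + W) (q(K, W) = (K + 1)/(W + K) = (1 + K)/(K + W))
(-37 - 238)/492 + q(5, 5)/(-161) = (-37 - 238)/492 + ((1 + 5)/(5 + 5))/(-161) = -275*1/492 + (6/10)*(-1/161) = -275/492 + ((⅒)*6)*(-1/161) = -275/492 + (⅗)*(-1/161) = -275/492 - 3/805 = -222851/396060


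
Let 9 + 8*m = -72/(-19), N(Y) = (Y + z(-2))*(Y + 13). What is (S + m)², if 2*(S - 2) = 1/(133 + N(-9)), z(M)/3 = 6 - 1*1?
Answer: 1040772121/569490496 ≈ 1.8275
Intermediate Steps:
z(M) = 15 (z(M) = 3*(6 - 1*1) = 3*(6 - 1) = 3*5 = 15)
N(Y) = (13 + Y)*(15 + Y) (N(Y) = (Y + 15)*(Y + 13) = (15 + Y)*(13 + Y) = (13 + Y)*(15 + Y))
S = 629/314 (S = 2 + 1/(2*(133 + (195 + (-9)² + 28*(-9)))) = 2 + 1/(2*(133 + (195 + 81 - 252))) = 2 + 1/(2*(133 + 24)) = 2 + (½)/157 = 2 + (½)*(1/157) = 2 + 1/314 = 629/314 ≈ 2.0032)
m = -99/152 (m = -9/8 + (-72/(-19))/8 = -9/8 + (-72*(-1/19))/8 = -9/8 + (⅛)*(72/19) = -9/8 + 9/19 = -99/152 ≈ -0.65132)
(S + m)² = (629/314 - 99/152)² = (32261/23864)² = 1040772121/569490496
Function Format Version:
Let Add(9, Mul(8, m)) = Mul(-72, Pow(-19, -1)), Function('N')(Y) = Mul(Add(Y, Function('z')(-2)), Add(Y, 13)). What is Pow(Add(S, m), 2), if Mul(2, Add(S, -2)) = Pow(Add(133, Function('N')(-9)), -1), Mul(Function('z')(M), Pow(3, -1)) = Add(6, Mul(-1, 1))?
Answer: Rational(1040772121, 569490496) ≈ 1.8275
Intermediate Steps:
Function('z')(M) = 15 (Function('z')(M) = Mul(3, Add(6, Mul(-1, 1))) = Mul(3, Add(6, -1)) = Mul(3, 5) = 15)
Function('N')(Y) = Mul(Add(13, Y), Add(15, Y)) (Function('N')(Y) = Mul(Add(Y, 15), Add(Y, 13)) = Mul(Add(15, Y), Add(13, Y)) = Mul(Add(13, Y), Add(15, Y)))
S = Rational(629, 314) (S = Add(2, Mul(Rational(1, 2), Pow(Add(133, Add(195, Pow(-9, 2), Mul(28, -9))), -1))) = Add(2, Mul(Rational(1, 2), Pow(Add(133, Add(195, 81, -252)), -1))) = Add(2, Mul(Rational(1, 2), Pow(Add(133, 24), -1))) = Add(2, Mul(Rational(1, 2), Pow(157, -1))) = Add(2, Mul(Rational(1, 2), Rational(1, 157))) = Add(2, Rational(1, 314)) = Rational(629, 314) ≈ 2.0032)
m = Rational(-99, 152) (m = Add(Rational(-9, 8), Mul(Rational(1, 8), Mul(-72, Pow(-19, -1)))) = Add(Rational(-9, 8), Mul(Rational(1, 8), Mul(-72, Rational(-1, 19)))) = Add(Rational(-9, 8), Mul(Rational(1, 8), Rational(72, 19))) = Add(Rational(-9, 8), Rational(9, 19)) = Rational(-99, 152) ≈ -0.65132)
Pow(Add(S, m), 2) = Pow(Add(Rational(629, 314), Rational(-99, 152)), 2) = Pow(Rational(32261, 23864), 2) = Rational(1040772121, 569490496)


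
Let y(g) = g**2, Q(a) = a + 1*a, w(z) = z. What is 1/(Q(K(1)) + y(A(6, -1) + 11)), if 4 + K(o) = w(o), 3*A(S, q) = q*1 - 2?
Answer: 1/94 ≈ 0.010638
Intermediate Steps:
A(S, q) = -2/3 + q/3 (A(S, q) = (q*1 - 2)/3 = (q - 2)/3 = (-2 + q)/3 = -2/3 + q/3)
K(o) = -4 + o
Q(a) = 2*a (Q(a) = a + a = 2*a)
1/(Q(K(1)) + y(A(6, -1) + 11)) = 1/(2*(-4 + 1) + ((-2/3 + (1/3)*(-1)) + 11)**2) = 1/(2*(-3) + ((-2/3 - 1/3) + 11)**2) = 1/(-6 + (-1 + 11)**2) = 1/(-6 + 10**2) = 1/(-6 + 100) = 1/94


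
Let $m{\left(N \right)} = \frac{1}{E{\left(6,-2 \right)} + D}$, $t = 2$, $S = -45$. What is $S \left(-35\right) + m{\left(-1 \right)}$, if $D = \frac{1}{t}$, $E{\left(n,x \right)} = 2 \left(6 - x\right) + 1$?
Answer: $\frac{55127}{35} \approx 1575.1$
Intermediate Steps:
$E{\left(n,x \right)} = 13 - 2 x$ ($E{\left(n,x \right)} = \left(12 - 2 x\right) + 1 = 13 - 2 x$)
$D = \frac{1}{2} \approx 0.5$
$m{\left(N \right)} = \frac{2}{35}$ ($m{\left(N \right)} = \frac{1}{\left(13 - -4\right) + \frac{1}{2}} = \frac{1}{\left(13 + 4\right) + \frac{1}{2}} = \frac{1}{17 + \frac{1}{2}} = \frac{1}{\frac{35}{2}} = \frac{2}{35}$)
$S \left(-35\right) + m{\left(-1 \right)} = \left(-45\right) \left(-35\right) + \frac{2}{35} = 1575 + \frac{2}{35} = \frac{55127}{35}$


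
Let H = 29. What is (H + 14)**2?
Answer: 1849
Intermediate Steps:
(H + 14)**2 = (29 + 14)**2 = 43**2 = 1849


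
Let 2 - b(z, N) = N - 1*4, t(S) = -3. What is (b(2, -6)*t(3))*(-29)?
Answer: 1044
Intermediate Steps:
b(z, N) = 6 - N (b(z, N) = 2 - (N - 1*4) = 2 - (N - 4) = 2 - (-4 + N) = 2 + (4 - N) = 6 - N)
(b(2, -6)*t(3))*(-29) = ((6 - 1*(-6))*(-3))*(-29) = ((6 + 6)*(-3))*(-29) = (12*(-3))*(-29) = -36*(-29) = 1044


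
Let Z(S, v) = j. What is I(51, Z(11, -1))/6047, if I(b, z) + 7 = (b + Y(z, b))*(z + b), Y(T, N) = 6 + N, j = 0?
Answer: 5501/6047 ≈ 0.90971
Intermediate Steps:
Z(S, v) = 0
I(b, z) = -7 + (6 + 2*b)*(b + z) (I(b, z) = -7 + (b + (6 + b))*(z + b) = -7 + (6 + 2*b)*(b + z))
I(51, Z(11, -1))/6047 = (-7 + 51² + 51*0 + 51*(6 + 51) + 0*(6 + 51))/6047 = (-7 + 2601 + 0 + 51*57 + 0*57)*(1/6047) = (-7 + 2601 + 0 + 2907 + 0)*(1/6047) = 5501*(1/6047) = 5501/6047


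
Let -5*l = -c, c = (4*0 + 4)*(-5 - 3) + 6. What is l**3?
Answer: -17576/125 ≈ -140.61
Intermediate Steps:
c = -26 (c = (0 + 4)*(-8) + 6 = 4*(-8) + 6 = -32 + 6 = -26)
l = -26/5 (l = -(-1)*(-26)/5 = -1/5*26 = -26/5 ≈ -5.2000)
l**3 = (-26/5)**3 = -17576/125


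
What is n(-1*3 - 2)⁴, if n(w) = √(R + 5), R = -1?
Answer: 16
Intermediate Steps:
n(w) = 2 (n(w) = √(-1 + 5) = √4 = 2)
n(-1*3 - 2)⁴ = 2⁴ = 16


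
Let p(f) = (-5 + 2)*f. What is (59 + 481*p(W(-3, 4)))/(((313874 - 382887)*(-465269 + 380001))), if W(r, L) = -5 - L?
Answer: 6523/2942300242 ≈ 2.2170e-6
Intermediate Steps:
p(f) = -3*f
(59 + 481*p(W(-3, 4)))/(((313874 - 382887)*(-465269 + 380001))) = (59 + 481*(-3*(-5 - 1*4)))/(((313874 - 382887)*(-465269 + 380001))) = (59 + 481*(-3*(-5 - 4)))/((-69013*(-85268))) = (59 + 481*(-3*(-9)))/5884600484 = (59 + 481*27)*(1/5884600484) = (59 + 12987)*(1/5884600484) = 13046*(1/5884600484) = 6523/2942300242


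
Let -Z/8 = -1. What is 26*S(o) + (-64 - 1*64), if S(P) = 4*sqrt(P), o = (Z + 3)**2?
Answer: 1016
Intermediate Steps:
Z = 8 (Z = -8*(-1) = 8)
o = 121 (o = (8 + 3)**2 = 11**2 = 121)
26*S(o) + (-64 - 1*64) = 26*(4*sqrt(121)) + (-64 - 1*64) = 26*(4*11) + (-64 - 64) = 26*44 - 128 = 1144 - 128 = 1016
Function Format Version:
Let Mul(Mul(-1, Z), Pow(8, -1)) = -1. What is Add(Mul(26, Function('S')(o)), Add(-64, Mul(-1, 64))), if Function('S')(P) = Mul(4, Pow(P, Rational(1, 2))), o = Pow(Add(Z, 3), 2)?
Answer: 1016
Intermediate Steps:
Z = 8 (Z = Mul(-8, -1) = 8)
o = 121 (o = Pow(Add(8, 3), 2) = Pow(11, 2) = 121)
Add(Mul(26, Function('S')(o)), Add(-64, Mul(-1, 64))) = Add(Mul(26, Mul(4, Pow(121, Rational(1, 2)))), Add(-64, Mul(-1, 64))) = Add(Mul(26, Mul(4, 11)), Add(-64, -64)) = Add(Mul(26, 44), -128) = Add(1144, -128) = 1016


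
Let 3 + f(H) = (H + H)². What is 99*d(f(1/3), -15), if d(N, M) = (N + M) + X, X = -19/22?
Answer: -3647/2 ≈ -1823.5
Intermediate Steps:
X = -19/22 (X = -19*1/22 = -19/22 ≈ -0.86364)
f(H) = -3 + 4*H² (f(H) = -3 + (H + H)² = -3 + (2*H)² = -3 + 4*H²)
d(N, M) = -19/22 + M + N (d(N, M) = (N + M) - 19/22 = (M + N) - 19/22 = -19/22 + M + N)
99*d(f(1/3), -15) = 99*(-19/22 - 15 + (-3 + 4*(1/3)²)) = 99*(-19/22 - 15 + (-3 + 4*(⅓)²)) = 99*(-19/22 - 15 + (-3 + 4*(⅑))) = 99*(-19/22 - 15 + (-3 + 4/9)) = 99*(-19/22 - 15 - 23/9) = 99*(-3647/198) = -3647/2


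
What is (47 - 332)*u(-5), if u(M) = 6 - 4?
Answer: -570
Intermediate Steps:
u(M) = 2
(47 - 332)*u(-5) = (47 - 332)*2 = -285*2 = -570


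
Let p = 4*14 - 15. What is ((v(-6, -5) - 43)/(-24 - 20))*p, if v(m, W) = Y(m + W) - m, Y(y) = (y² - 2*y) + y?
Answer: -3895/44 ≈ -88.523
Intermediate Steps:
Y(y) = y² - y
p = 41 (p = 56 - 15 = 41)
v(m, W) = -m + (W + m)*(-1 + W + m) (v(m, W) = (m + W)*(-1 + (m + W)) - m = (W + m)*(-1 + (W + m)) - m = (W + m)*(-1 + W + m) - m = -m + (W + m)*(-1 + W + m))
((v(-6, -5) - 43)/(-24 - 20))*p = (((-1*(-6) + (-5 - 6)*(-1 - 5 - 6)) - 43)/(-24 - 20))*41 = (((6 - 11*(-12)) - 43)/(-44))*41 = (((6 + 132) - 43)*(-1/44))*41 = ((138 - 43)*(-1/44))*41 = (95*(-1/44))*41 = -95/44*41 = -3895/44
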